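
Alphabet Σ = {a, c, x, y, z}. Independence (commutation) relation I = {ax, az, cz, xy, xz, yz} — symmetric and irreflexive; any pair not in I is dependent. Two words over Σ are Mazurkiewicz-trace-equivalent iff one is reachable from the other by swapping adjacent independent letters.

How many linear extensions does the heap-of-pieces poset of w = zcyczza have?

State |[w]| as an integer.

35

drop 0:z onto floor
drop 1:c onto floor
drop 2:y onto {1:c}
drop 3:c onto {2:y}
drop 4:z onto {0:z}
drop 5:z onto {4:z}
drop 6:a onto {3:c}
ground layer = {0:z, 1:c}
drop-orders for the pieces not yet dropped (sum over which currently-grounded one goes next):
  1 to go: {5} 1  {6} 1
  2 to go: {3,6} 1  {4,5} 1  {5,6} 2
  3 to go: {0,4,5} 1  {2,3,6} 1  {3,5,6} 3  {4,5,6} 3
  4 to go: {0,4,5,6} 4  {1,2,3,6} 1  {2,3,5,6} 4  {3,4,5,6} 6
  5 to go: {0,3,4,5,6} 10  {1,2,3,5,6} 5  {2,3,4,5,6} 10
  if 0:z drops first: 15 orders
  if 1:c drops first: 20 orders
heap linearizations: 35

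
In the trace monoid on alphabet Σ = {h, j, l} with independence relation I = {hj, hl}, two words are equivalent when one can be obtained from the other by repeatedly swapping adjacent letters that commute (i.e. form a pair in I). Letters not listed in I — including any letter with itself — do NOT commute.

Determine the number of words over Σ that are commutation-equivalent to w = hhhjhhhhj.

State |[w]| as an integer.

drop 0:h onto floor
drop 1:h onto {0:h}
drop 2:h onto {1:h}
drop 3:j onto floor
drop 4:h onto {2:h}
drop 5:h onto {4:h}
drop 6:h onto {5:h}
drop 7:h onto {6:h}
drop 8:j onto {3:j}
ground layer = {0:h, 3:j}
drop-orders for the pieces not yet dropped (sum over which currently-grounded one goes next):
  1 to go: {7} 1  {8} 1
  2 to go: {3,8} 1  {6,7} 1  {7,8} 2
  3 to go: {3,7,8} 3  {5,6,7} 1  {6,7,8} 3
  4 to go: {3,6,7,8} 6  {4,5,6,7} 1  {5,6,7,8} 4
  5 to go: {2,4,5,6,7} 1  {3,5,6,7,8} 10  {4,5,6,7,8} 5
  6 to go: {1,2,4,5,6,7} 1  {2,4,5,6,7,8} 6  {3,4,5,6,7,8} 15
  7 to go: {0,1,2,4,5,6,7} 1  {1,2,4,5,6,7,8} 7  {2,3,4,5,6,7,8} 21
  if 0:h drops first: 28 orders
  if 3:j drops first: 8 orders
heap linearizations: 36

36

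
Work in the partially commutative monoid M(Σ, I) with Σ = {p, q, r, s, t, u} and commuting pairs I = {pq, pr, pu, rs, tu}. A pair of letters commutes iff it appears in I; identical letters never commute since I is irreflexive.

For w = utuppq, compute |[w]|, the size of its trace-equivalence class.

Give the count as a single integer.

piece 0:u — minimal
piece 1:t — minimal
piece 2:u rests on {0:u}
piece 3:p rests on {1:t}
piece 4:p rests on {3:p}
piece 5:q rests on {1:t, 2:u}
minimal pieces: {0:u, 1:t}
ways to finish when only these pieces remain (= sum over removing one remaining piece with nothing left below it):
  1 left: {4}→1  {5}→1
  2 left: {2,5}→1  {3,4}→1  {4,5}→2
  3 left: {0,2,5}→1  {2,4,5}→3  {3,4,5}→3
  4 left: {0,2,4,5}→4  {1,3,4,5}→3  {2,3,4,5}→6
  placing 0:u first → 9 extensions
  placing 1:t first → 10 extensions
total linear extensions = 19

19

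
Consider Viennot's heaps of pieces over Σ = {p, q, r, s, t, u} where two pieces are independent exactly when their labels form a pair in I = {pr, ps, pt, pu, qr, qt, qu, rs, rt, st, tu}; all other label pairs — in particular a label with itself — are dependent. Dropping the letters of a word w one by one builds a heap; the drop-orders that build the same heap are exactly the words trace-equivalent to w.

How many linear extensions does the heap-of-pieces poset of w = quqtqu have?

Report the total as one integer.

60

0(q) covers ∅
1(u) covers ∅
2(q) covers 0:q
3(t) covers ∅
4(q) covers 2:q
5(u) covers 1:u
floor of heap: 0:q, 1:u, 3:t
completions by unplaced set U, small U first (add the entries for U minus each lowest piece of U):
  |U|=1: {3}:1  {4}:1  {5}:1
  |U|=2: {1,5}:1  {2,4}:1  {3,4}:2  {3,5}:2  {4,5}:2
  |U|=3: {0,2,4}:1  {1,3,5}:3  {1,4,5}:3  {2,3,4}:3  {2,4,5}:3  {3,4,5}:6
  |U|=4: {0,2,3,4}:4  {0,2,4,5}:4  {1,2,4,5}:6  {1,3,4,5}:12  {2,3,4,5}:12
  start at 0(q): 30
  start at 1(u): 20
  start at 3(t): 10
sum over floor = 60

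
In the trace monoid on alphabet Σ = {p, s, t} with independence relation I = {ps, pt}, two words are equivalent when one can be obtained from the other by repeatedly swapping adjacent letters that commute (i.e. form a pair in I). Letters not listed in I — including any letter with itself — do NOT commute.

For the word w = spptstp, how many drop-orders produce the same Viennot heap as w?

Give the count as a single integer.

35

0(s) covers ∅
1(p) covers ∅
2(p) covers 1:p
3(t) covers 0:s
4(s) covers 3:t
5(t) covers 4:s
6(p) covers 2:p
floor of heap: 0:s, 1:p
completions by unplaced set U, small U first (add the entries for U minus each lowest piece of U):
  |U|=1: {5}:1  {6}:1
  |U|=2: {2,6}:1  {4,5}:1  {5,6}:2
  |U|=3: {1,2,6}:1  {2,5,6}:3  {3,4,5}:1  {4,5,6}:3
  |U|=4: {0,3,4,5}:1  {1,2,5,6}:4  {2,4,5,6}:6  {3,4,5,6}:4
  |U|=5: {0,3,4,5,6}:5  {1,2,4,5,6}:10  {2,3,4,5,6}:10
  start at 0(s): 20
  start at 1(p): 15
sum over floor = 35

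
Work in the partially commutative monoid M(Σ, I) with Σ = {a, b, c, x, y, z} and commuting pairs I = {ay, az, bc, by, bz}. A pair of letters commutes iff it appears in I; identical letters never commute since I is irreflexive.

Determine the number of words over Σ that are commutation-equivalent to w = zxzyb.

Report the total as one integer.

0(z) covers ∅
1(x) covers 0:z
2(z) covers 1:x
3(y) covers 2:z
4(b) covers 1:x
floor of heap: 0:z
completions by unplaced set U, small U first (add the entries for U minus each lowest piece of U):
  |U|=1: {3}:1  {4}:1
  |U|=2: {2,3}:1  {3,4}:2
  |U|=3: {2,3,4}:3
  start at 0(z): 3

3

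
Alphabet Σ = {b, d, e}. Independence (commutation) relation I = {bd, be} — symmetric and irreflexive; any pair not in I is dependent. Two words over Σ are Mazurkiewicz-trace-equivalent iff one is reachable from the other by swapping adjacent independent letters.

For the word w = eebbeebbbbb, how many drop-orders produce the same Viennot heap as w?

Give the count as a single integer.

330

#0=e has no predecessor
#1=e depends on [0:e]
#2=b has no predecessor
#3=b depends on [2:b]
#4=e depends on [1:e]
#5=e depends on [4:e]
#6=b depends on [3:b]
#7=b depends on [6:b]
#8=b depends on [7:b]
#9=b depends on [8:b]
#10=b depends on [9:b]
sources: [0:e, 2:b]
N(rest) = Σ N(rest − s) over sources s of rest; N(one piece) = 1:
  size 1 → [5]=1  [10]=1
  size 2 → [4,5]=1  [5,10]=2  [9,10]=1
  size 3 → [1,4,5]=1  [4,5,10]=3  [5,9,10]=3  [8,9,10]=1
  size 4 → [0,1,4,5]=1  [1,4,5,10]=4  [4,5,9,10]=6  [5,8,9,10]=4  [7,8,9,10]=1
  size 5 → [0,1,4,5,10]=5  [1,4,5,9,10]=10  [4,5,8,9,10]=10  [5,7,8,9,10]=5  [6,7,8,9,10]=1
  size 6 → [0,1,4,5,9,10]=15  [1,4,5,8,9,10]=20  [3,6,7,8,9,10]=1  [4,5,7,8,9,10]=15  [5,6,7,8,9,10]=6
  size 7 → [0,1,4,5,8,9,10]=35  [1,4,5,7,8,9,10]=35  [2,3,6,7,8,9,10]=1  [3,5,6,7,8,9,10]=7  [4,5,6,7,8,9,10]=21
  size 8 → [0,1,4,5,7,8,9,10]=70  [1,4,5,6,7,8,9,10]=56  [2,3,5,6,7,8,9,10]=8  [3,4,5,6,7,8,9,10]=28
  size 9 → [0,1,4,5,6,7,8,9,10]=126  [1,3,4,5,6,7,8,9,10]=84  [2,3,4,5,6,7,8,9,10]=36
  first=0(e) contributes 120
  first=2(b) contributes 210
|[w]| = 330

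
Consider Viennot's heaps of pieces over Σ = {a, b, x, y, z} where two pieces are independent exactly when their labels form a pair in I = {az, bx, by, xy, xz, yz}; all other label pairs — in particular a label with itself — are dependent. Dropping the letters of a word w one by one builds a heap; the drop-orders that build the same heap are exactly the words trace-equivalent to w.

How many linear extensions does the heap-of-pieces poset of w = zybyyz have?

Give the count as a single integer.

20

piece 0:z — minimal
piece 1:y — minimal
piece 2:b rests on {0:z}
piece 3:y rests on {1:y}
piece 4:y rests on {3:y}
piece 5:z rests on {2:b}
minimal pieces: {0:z, 1:y}
ways to finish when only these pieces remain (= sum over removing one remaining piece with nothing left below it):
  1 left: {4}→1  {5}→1
  2 left: {2,5}→1  {3,4}→1  {4,5}→2
  3 left: {0,2,5}→1  {1,3,4}→1  {2,4,5}→3  {3,4,5}→3
  4 left: {0,2,4,5}→4  {1,3,4,5}→4  {2,3,4,5}→6
  placing 0:z first → 10 extensions
  placing 1:y first → 10 extensions
total linear extensions = 20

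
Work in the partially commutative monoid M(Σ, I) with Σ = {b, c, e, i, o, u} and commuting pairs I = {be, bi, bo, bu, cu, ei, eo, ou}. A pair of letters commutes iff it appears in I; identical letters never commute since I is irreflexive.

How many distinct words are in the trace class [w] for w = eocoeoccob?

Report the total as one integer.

12

#0=e has no predecessor
#1=o has no predecessor
#2=c depends on [0:e, 1:o]
#3=o depends on [2:c]
#4=e depends on [2:c]
#5=o depends on [3:o]
#6=c depends on [4:e, 5:o]
#7=c depends on [6:c]
#8=o depends on [7:c]
#9=b depends on [7:c]
sources: [0:e, 1:o]
N(rest) = Σ N(rest − s) over sources s of rest; N(one piece) = 1:
  size 1 → [8]=1  [9]=1
  size 2 → [8,9]=2
  size 3 → [7,8,9]=2
  size 4 → [6,7,8,9]=2
  size 5 → [4,6,7,8,9]=2  [5,6,7,8,9]=2
  size 6 → [3,5,6,7,8,9]=2  [4,5,6,7,8,9]=4
  size 7 → [3,4,5,6,7,8,9]=6
  size 8 → [2,3,4,5,6,7,8,9]=6
  first=0(e) contributes 6
  first=1(o) contributes 6
|[w]| = 12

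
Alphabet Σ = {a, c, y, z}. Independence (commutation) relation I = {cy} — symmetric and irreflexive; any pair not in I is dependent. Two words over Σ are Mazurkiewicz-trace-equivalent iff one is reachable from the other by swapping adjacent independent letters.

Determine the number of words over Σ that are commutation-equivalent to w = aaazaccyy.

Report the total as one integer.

6

0(a) covers ∅
1(a) covers 0:a
2(a) covers 1:a
3(z) covers 2:a
4(a) covers 3:z
5(c) covers 4:a
6(c) covers 5:c
7(y) covers 4:a
8(y) covers 7:y
floor of heap: 0:a
completions by unplaced set U, small U first (add the entries for U minus each lowest piece of U):
  |U|=1: {6}:1  {8}:1
  |U|=2: {5,6}:1  {6,8}:2  {7,8}:1
  |U|=3: {5,6,8}:3  {6,7,8}:3
  |U|=4: {5,6,7,8}:6
  |U|=5: {4,5,6,7,8}:6
  |U|=6: {3,4,5,6,7,8}:6
  |U|=7: {2,3,4,5,6,7,8}:6
  start at 0(a): 6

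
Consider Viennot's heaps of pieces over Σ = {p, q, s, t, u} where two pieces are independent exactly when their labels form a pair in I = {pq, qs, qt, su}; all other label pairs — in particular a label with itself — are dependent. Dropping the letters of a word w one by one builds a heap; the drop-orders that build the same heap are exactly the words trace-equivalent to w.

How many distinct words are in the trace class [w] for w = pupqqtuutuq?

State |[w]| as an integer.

6

piece 0:p — minimal
piece 1:u rests on {0:p}
piece 2:p rests on {1:u}
piece 3:q rests on {1:u}
piece 4:q rests on {3:q}
piece 5:t rests on {2:p}
piece 6:u rests on {4:q, 5:t}
piece 7:u rests on {6:u}
piece 8:t rests on {7:u}
piece 9:u rests on {8:t}
piece 10:q rests on {9:u}
minimal pieces: {0:p}
ways to finish when only these pieces remain (= sum over removing one remaining piece with nothing left below it):
  1 left: {10}→1
  2 left: {9,10}→1
  3 left: {8,9,10}→1
  4 left: {7,8,9,10}→1
  5 left: {6,7,8,9,10}→1
  6 left: {4,6,7,8,9,10}→1  {5,6,7,8,9,10}→1
  7 left: {2,5,6,7,8,9,10}→1  {3,4,6,7,8,9,10}→1  {4,5,6,7,8,9,10}→2
  8 left: {2,4,5,6,7,8,9,10}→3  {3,4,5,6,7,8,9,10}→3
  9 left: {2,3,4,5,6,7,8,9,10}→6
  placing 0:p first → 6 extensions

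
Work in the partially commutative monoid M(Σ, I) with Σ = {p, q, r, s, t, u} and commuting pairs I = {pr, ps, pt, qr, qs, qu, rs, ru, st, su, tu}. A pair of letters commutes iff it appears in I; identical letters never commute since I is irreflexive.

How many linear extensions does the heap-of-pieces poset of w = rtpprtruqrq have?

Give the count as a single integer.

663

0(r) covers ∅
1(t) covers 0:r
2(p) covers ∅
3(p) covers 2:p
4(r) covers 1:t
5(t) covers 4:r
6(r) covers 5:t
7(u) covers 3:p
8(q) covers 3:p, 5:t
9(r) covers 6:r
10(q) covers 8:q
floor of heap: 0:r, 2:p
completions by unplaced set U, small U first (add the entries for U minus each lowest piece of U):
  |U|=1: {7}:1  {9}:1  {10}:1
  |U|=2: {6,9}:1  {7,9}:2  {7,10}:2  {8,10}:1  {9,10}:2
  |U|=3: {6,7,9}:3  {6,9,10}:3  {7,8,10}:3  {7,9,10}:6  {8,9,10}:3
  |U|=4: {3,7,8,10}:3  {6,7,9,10}:12  {6,8,9,10}:6  {7,8,9,10}:12
  |U|=5: {2,3,7,8,10}:3  {3,7,8,9,10}:15  {5,6,8,9,10}:6  {6,7,8,9,10}:30
  |U|=6: {2,3,7,8,9,10}:18  {3,6,7,8,9,10}:45  {4,5,6,8,9,10}:6  {5,6,7,8,9,10}:36
  |U|=7: {1,4,5,6,8,9,10}:6  {2,3,6,7,8,9,10}:63  {3,5,6,7,8,9,10}:81  {4,5,6,7,8,9,10}:42
  |U|=8: {0,1,4,5,6,8,9,10}:6  {1,4,5,6,7,8,9,10}:48  {2,3,5,6,7,8,9,10}:144  {3,4,5,6,7,8,9,10}:123
  |U|=9: {0,1,4,5,6,7,8,9,10}:54  {1,3,4,5,6,7,8,9,10}:171  {2,3,4,5,6,7,8,9,10}:267
  start at 0(r): 438
  start at 2(p): 225
sum over floor = 663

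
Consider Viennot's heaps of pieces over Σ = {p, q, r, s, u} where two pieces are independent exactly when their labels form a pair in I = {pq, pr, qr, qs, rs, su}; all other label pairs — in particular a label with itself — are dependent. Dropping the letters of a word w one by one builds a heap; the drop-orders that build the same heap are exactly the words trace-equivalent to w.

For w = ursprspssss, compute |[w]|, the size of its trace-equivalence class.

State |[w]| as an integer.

81

0(u) covers ∅
1(r) covers 0:u
2(s) covers ∅
3(p) covers 0:u, 2:s
4(r) covers 1:r
5(s) covers 3:p
6(p) covers 5:s
7(s) covers 6:p
8(s) covers 7:s
9(s) covers 8:s
10(s) covers 9:s
floor of heap: 0:u, 2:s
completions by unplaced set U, small U first (add the entries for U minus each lowest piece of U):
  |U|=1: {4}:1  {10}:1
  |U|=2: {1,4}:1  {4,10}:2  {9,10}:1
  |U|=3: {1,4,10}:3  {4,9,10}:3  {8,9,10}:1
  |U|=4: {1,4,9,10}:6  {4,8,9,10}:4  {7,8,9,10}:1
  |U|=5: {1,4,8,9,10}:10  {4,7,8,9,10}:5  {6,7,8,9,10}:1
  |U|=6: {1,4,7,8,9,10}:15  {4,6,7,8,9,10}:6  {5,6,7,8,9,10}:1
  |U|=7: {1,4,6,7,8,9,10}:21  {3,5,6,7,8,9,10}:1  {4,5,6,7,8,9,10}:7
  |U|=8: {1,4,5,6,7,8,9,10}:28  {2,3,5,6,7,8,9,10}:1  {3,4,5,6,7,8,9,10}:8
  |U|=9: {1,3,4,5,6,7,8,9,10}:36  {2,3,4,5,6,7,8,9,10}:9
  start at 0(u): 45
  start at 2(s): 36
sum over floor = 81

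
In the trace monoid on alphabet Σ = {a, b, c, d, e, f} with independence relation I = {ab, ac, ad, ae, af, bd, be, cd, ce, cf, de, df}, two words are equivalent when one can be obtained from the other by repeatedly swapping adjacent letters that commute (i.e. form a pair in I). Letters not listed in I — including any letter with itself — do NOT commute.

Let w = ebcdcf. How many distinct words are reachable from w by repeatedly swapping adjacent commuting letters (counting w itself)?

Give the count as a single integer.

piece 0:e — minimal
piece 1:b — minimal
piece 2:c rests on {1:b}
piece 3:d — minimal
piece 4:c rests on {2:c}
piece 5:f rests on {0:e, 1:b}
minimal pieces: {0:e, 1:b, 3:d}
ways to finish when only these pieces remain (= sum over removing one remaining piece with nothing left below it):
  1 left: {3}→1  {4}→1  {5}→1
  2 left: {0,5}→1  {2,4}→1  {3,4}→2  {3,5}→2  {4,5}→2
  3 left: {0,3,5}→3  {0,4,5}→3  {2,3,4}→3  {2,4,5}→3  {3,4,5}→6
  4 left: {0,2,4,5}→6  {0,3,4,5}→12  {1,2,4,5}→3  {2,3,4,5}→12
  placing 0:e first → 15 extensions
  placing 1:b first → 30 extensions
  placing 3:d first → 9 extensions
total linear extensions = 54

54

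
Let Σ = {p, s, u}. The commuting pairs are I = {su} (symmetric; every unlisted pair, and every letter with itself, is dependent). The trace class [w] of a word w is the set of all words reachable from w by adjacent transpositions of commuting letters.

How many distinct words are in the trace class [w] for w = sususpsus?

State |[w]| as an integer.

30

drop 0:s onto floor
drop 1:u onto floor
drop 2:s onto {0:s}
drop 3:u onto {1:u}
drop 4:s onto {2:s}
drop 5:p onto {3:u, 4:s}
drop 6:s onto {5:p}
drop 7:u onto {5:p}
drop 8:s onto {6:s}
ground layer = {0:s, 1:u}
drop-orders for the pieces not yet dropped (sum over which currently-grounded one goes next):
  1 to go: {7} 1  {8} 1
  2 to go: {6,8} 1  {7,8} 2
  3 to go: {6,7,8} 3
  4 to go: {5,6,7,8} 3
  5 to go: {3,5,6,7,8} 3  {4,5,6,7,8} 3
  6 to go: {1,3,5,6,7,8} 3  {2,4,5,6,7,8} 3  {3,4,5,6,7,8} 6
  7 to go: {0,2,4,5,6,7,8} 3  {1,3,4,5,6,7,8} 9  {2,3,4,5,6,7,8} 9
  if 0:s drops first: 18 orders
  if 1:u drops first: 12 orders
heap linearizations: 30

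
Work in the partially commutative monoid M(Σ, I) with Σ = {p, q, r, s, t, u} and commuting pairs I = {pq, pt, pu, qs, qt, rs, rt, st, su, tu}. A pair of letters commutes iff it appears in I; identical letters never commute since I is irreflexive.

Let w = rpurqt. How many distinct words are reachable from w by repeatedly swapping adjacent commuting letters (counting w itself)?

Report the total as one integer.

12

#0=r has no predecessor
#1=p depends on [0:r]
#2=u depends on [0:r]
#3=r depends on [1:p, 2:u]
#4=q depends on [3:r]
#5=t has no predecessor
sources: [0:r, 5:t]
N(rest) = Σ N(rest − s) over sources s of rest; N(one piece) = 1:
  size 1 → [4]=1  [5]=1
  size 2 → [3,4]=1  [4,5]=2
  size 3 → [1,3,4]=1  [2,3,4]=1  [3,4,5]=3
  size 4 → [1,2,3,4]=2  [1,3,4,5]=4  [2,3,4,5]=4
  first=0(r) contributes 10
  first=5(t) contributes 2
|[w]| = 12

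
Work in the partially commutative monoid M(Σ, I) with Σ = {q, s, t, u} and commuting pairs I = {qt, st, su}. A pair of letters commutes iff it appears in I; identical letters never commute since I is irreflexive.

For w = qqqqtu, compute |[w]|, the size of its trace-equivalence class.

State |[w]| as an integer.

5

piece 0:q — minimal
piece 1:q rests on {0:q}
piece 2:q rests on {1:q}
piece 3:q rests on {2:q}
piece 4:t — minimal
piece 5:u rests on {3:q, 4:t}
minimal pieces: {0:q, 4:t}
ways to finish when only these pieces remain (= sum over removing one remaining piece with nothing left below it):
  1 left: {5}→1
  2 left: {3,5}→1  {4,5}→1
  3 left: {2,3,5}→1  {3,4,5}→2
  4 left: {1,2,3,5}→1  {2,3,4,5}→3
  placing 0:q first → 4 extensions
  placing 4:t first → 1 extensions
total linear extensions = 5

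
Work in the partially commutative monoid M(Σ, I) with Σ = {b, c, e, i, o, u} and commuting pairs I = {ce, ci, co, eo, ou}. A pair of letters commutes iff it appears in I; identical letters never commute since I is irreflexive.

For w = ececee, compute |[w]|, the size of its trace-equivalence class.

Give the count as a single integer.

15

piece 0:e — minimal
piece 1:c — minimal
piece 2:e rests on {0:e}
piece 3:c rests on {1:c}
piece 4:e rests on {2:e}
piece 5:e rests on {4:e}
minimal pieces: {0:e, 1:c}
ways to finish when only these pieces remain (= sum over removing one remaining piece with nothing left below it):
  1 left: {3}→1  {5}→1
  2 left: {1,3}→1  {3,5}→2  {4,5}→1
  3 left: {1,3,5}→3  {2,4,5}→1  {3,4,5}→3
  4 left: {0,2,4,5}→1  {1,3,4,5}→6  {2,3,4,5}→4
  placing 0:e first → 10 extensions
  placing 1:c first → 5 extensions
total linear extensions = 15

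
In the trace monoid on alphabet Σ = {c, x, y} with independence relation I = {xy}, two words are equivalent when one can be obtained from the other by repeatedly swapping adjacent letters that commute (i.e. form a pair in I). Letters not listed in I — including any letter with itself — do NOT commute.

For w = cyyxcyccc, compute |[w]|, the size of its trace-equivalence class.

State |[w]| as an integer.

3

#0=c has no predecessor
#1=y depends on [0:c]
#2=y depends on [1:y]
#3=x depends on [0:c]
#4=c depends on [2:y, 3:x]
#5=y depends on [4:c]
#6=c depends on [5:y]
#7=c depends on [6:c]
#8=c depends on [7:c]
sources: [0:c]
N(rest) = Σ N(rest − s) over sources s of rest; N(one piece) = 1:
  size 1 → [8]=1
  size 2 → [7,8]=1
  size 3 → [6,7,8]=1
  size 4 → [5,6,7,8]=1
  size 5 → [4,5,6,7,8]=1
  size 6 → [2,4,5,6,7,8]=1  [3,4,5,6,7,8]=1
  size 7 → [1,2,4,5,6,7,8]=1  [2,3,4,5,6,7,8]=2
  first=0(c) contributes 3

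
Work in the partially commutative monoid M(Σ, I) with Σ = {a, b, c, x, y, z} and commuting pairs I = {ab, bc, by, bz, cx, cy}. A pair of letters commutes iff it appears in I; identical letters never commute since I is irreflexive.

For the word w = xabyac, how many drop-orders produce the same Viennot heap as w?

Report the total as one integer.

5

drop 0:x onto floor
drop 1:a onto {0:x}
drop 2:b onto {0:x}
drop 3:y onto {1:a}
drop 4:a onto {3:y}
drop 5:c onto {4:a}
ground layer = {0:x}
drop-orders for the pieces not yet dropped (sum over which currently-grounded one goes next):
  1 to go: {2} 1  {5} 1
  2 to go: {2,5} 2  {4,5} 1
  3 to go: {2,4,5} 3  {3,4,5} 1
  4 to go: {1,3,4,5} 1  {2,3,4,5} 4
  if 0:x drops first: 5 orders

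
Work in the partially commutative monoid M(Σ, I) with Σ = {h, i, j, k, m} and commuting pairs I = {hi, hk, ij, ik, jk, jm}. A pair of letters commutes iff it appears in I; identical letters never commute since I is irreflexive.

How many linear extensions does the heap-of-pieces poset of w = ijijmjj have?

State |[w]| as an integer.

35

0(i) covers ∅
1(j) covers ∅
2(i) covers 0:i
3(j) covers 1:j
4(m) covers 2:i
5(j) covers 3:j
6(j) covers 5:j
floor of heap: 0:i, 1:j
completions by unplaced set U, small U first (add the entries for U minus each lowest piece of U):
  |U|=1: {4}:1  {6}:1
  |U|=2: {2,4}:1  {4,6}:2  {5,6}:1
  |U|=3: {0,2,4}:1  {2,4,6}:3  {3,5,6}:1  {4,5,6}:3
  |U|=4: {0,2,4,6}:4  {1,3,5,6}:1  {2,4,5,6}:6  {3,4,5,6}:4
  |U|=5: {0,2,4,5,6}:10  {1,3,4,5,6}:5  {2,3,4,5,6}:10
  start at 0(i): 15
  start at 1(j): 20
sum over floor = 35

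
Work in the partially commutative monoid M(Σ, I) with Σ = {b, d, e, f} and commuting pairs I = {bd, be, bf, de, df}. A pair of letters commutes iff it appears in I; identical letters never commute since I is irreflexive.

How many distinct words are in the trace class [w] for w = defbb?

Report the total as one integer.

30

#0=d has no predecessor
#1=e has no predecessor
#2=f depends on [1:e]
#3=b has no predecessor
#4=b depends on [3:b]
sources: [0:d, 1:e, 3:b]
N(rest) = Σ N(rest − s) over sources s of rest; N(one piece) = 1:
  size 1 → [0]=1  [2]=1  [4]=1
  size 2 → [0,2]=2  [0,4]=2  [1,2]=1  [2,4]=2  [3,4]=1
  size 3 → [0,1,2]=3  [0,2,4]=6  [0,3,4]=3  [1,2,4]=3  [2,3,4]=3
  first=0(d) contributes 6
  first=1(e) contributes 12
  first=3(b) contributes 12
|[w]| = 30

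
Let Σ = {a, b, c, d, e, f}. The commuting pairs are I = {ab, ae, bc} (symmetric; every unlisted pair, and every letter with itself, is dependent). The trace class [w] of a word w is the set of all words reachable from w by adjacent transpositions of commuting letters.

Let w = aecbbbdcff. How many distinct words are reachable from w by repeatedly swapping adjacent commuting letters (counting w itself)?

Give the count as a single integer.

piece 0:a — minimal
piece 1:e — minimal
piece 2:c rests on {0:a, 1:e}
piece 3:b rests on {1:e}
piece 4:b rests on {3:b}
piece 5:b rests on {4:b}
piece 6:d rests on {2:c, 5:b}
piece 7:c rests on {6:d}
piece 8:f rests on {7:c}
piece 9:f rests on {8:f}
minimal pieces: {0:a, 1:e}
ways to finish when only these pieces remain (= sum over removing one remaining piece with nothing left below it):
  1 left: {9}→1
  2 left: {8,9}→1
  3 left: {7,8,9}→1
  4 left: {6,7,8,9}→1
  5 left: {2,6,7,8,9}→1  {5,6,7,8,9}→1
  6 left: {0,2,6,7,8,9}→1  {2,5,6,7,8,9}→2  {4,5,6,7,8,9}→1
  7 left: {0,2,5,6,7,8,9}→3  {2,4,5,6,7,8,9}→3  {3,4,5,6,7,8,9}→1
  8 left: {0,2,4,5,6,7,8,9}→6  {2,3,4,5,6,7,8,9}→4
  placing 0:a first → 4 extensions
  placing 1:e first → 10 extensions
total linear extensions = 14

14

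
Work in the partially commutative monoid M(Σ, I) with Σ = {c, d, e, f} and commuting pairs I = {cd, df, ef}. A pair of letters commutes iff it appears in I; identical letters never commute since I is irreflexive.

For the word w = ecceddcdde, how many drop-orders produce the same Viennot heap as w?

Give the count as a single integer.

piece 0:e — minimal
piece 1:c rests on {0:e}
piece 2:c rests on {1:c}
piece 3:e rests on {2:c}
piece 4:d rests on {3:e}
piece 5:d rests on {4:d}
piece 6:c rests on {3:e}
piece 7:d rests on {5:d}
piece 8:d rests on {7:d}
piece 9:e rests on {6:c, 8:d}
minimal pieces: {0:e}
ways to finish when only these pieces remain (= sum over removing one remaining piece with nothing left below it):
  1 left: {9}→1
  2 left: {6,9}→1  {8,9}→1
  3 left: {6,8,9}→2  {7,8,9}→1
  4 left: {5,7,8,9}→1  {6,7,8,9}→3
  5 left: {4,5,7,8,9}→1  {5,6,7,8,9}→4
  6 left: {4,5,6,7,8,9}→5
  7 left: {3,4,5,6,7,8,9}→5
  8 left: {2,3,4,5,6,7,8,9}→5
  placing 0:e first → 5 extensions

5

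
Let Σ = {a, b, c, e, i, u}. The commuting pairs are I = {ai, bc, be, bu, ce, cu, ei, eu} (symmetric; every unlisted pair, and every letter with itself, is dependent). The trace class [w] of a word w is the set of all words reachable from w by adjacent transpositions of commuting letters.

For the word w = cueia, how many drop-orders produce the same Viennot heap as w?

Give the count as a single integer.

14

piece 0:c — minimal
piece 1:u — minimal
piece 2:e — minimal
piece 3:i rests on {0:c, 1:u}
piece 4:a rests on {0:c, 1:u, 2:e}
minimal pieces: {0:c, 1:u, 2:e}
ways to finish when only these pieces remain (= sum over removing one remaining piece with nothing left below it):
  1 left: {3}→1  {4}→1
  2 left: {2,4}→1  {3,4}→2
  3 left: {0,3,4}→2  {1,3,4}→2  {2,3,4}→3
  placing 0:c first → 5 extensions
  placing 1:u first → 5 extensions
  placing 2:e first → 4 extensions
total linear extensions = 14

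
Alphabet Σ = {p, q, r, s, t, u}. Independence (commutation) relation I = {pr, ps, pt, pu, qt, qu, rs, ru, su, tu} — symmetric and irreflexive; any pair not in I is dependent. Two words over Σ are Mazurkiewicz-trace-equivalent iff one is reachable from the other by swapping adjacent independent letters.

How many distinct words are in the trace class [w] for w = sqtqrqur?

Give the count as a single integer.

24

0(s) covers ∅
1(q) covers 0:s
2(t) covers 0:s
3(q) covers 1:q
4(r) covers 2:t, 3:q
5(q) covers 4:r
6(u) covers ∅
7(r) covers 5:q
floor of heap: 0:s, 6:u
completions by unplaced set U, small U first (add the entries for U minus each lowest piece of U):
  |U|=1: {6}:1  {7}:1
  |U|=2: {5,7}:1  {6,7}:2
  |U|=3: {4,5,7}:1  {5,6,7}:3
  |U|=4: {2,4,5,7}:1  {3,4,5,7}:1  {4,5,6,7}:4
  |U|=5: {1,3,4,5,7}:1  {2,3,4,5,7}:2  {2,4,5,6,7}:5  {3,4,5,6,7}:5
  |U|=6: {1,2,3,4,5,7}:3  {1,3,4,5,6,7}:6  {2,3,4,5,6,7}:12
  start at 0(s): 21
  start at 6(u): 3
sum over floor = 24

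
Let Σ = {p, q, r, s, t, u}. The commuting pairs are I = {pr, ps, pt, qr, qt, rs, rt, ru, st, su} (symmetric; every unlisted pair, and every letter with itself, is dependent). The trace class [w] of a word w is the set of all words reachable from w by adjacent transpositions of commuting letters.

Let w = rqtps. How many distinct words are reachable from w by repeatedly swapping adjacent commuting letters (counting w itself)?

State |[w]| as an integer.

0(r) covers ∅
1(q) covers ∅
2(t) covers ∅
3(p) covers 1:q
4(s) covers 1:q
floor of heap: 0:r, 1:q, 2:t
completions by unplaced set U, small U first (add the entries for U minus each lowest piece of U):
  |U|=1: {0}:1  {2}:1  {3}:1  {4}:1
  |U|=2: {0,2}:2  {0,3}:2  {0,4}:2  {2,3}:2  {2,4}:2  {3,4}:2
  |U|=3: {0,2,3}:6  {0,2,4}:6  {0,3,4}:6  {1,3,4}:2  {2,3,4}:6
  start at 0(r): 8
  start at 1(q): 24
  start at 2(t): 8
sum over floor = 40

40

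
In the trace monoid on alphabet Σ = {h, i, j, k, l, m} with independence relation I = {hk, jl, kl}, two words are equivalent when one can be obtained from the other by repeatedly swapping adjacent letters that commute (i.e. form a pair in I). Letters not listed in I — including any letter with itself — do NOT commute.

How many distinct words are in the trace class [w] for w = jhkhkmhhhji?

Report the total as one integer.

6

0(j) covers ∅
1(h) covers 0:j
2(k) covers 0:j
3(h) covers 1:h
4(k) covers 2:k
5(m) covers 3:h, 4:k
6(h) covers 5:m
7(h) covers 6:h
8(h) covers 7:h
9(j) covers 8:h
10(i) covers 9:j
floor of heap: 0:j
completions by unplaced set U, small U first (add the entries for U minus each lowest piece of U):
  |U|=1: {10}:1
  |U|=2: {9,10}:1
  |U|=3: {8,9,10}:1
  |U|=4: {7,8,9,10}:1
  |U|=5: {6,7,8,9,10}:1
  |U|=6: {5,6,7,8,9,10}:1
  |U|=7: {3,5,6,7,8,9,10}:1  {4,5,6,7,8,9,10}:1
  |U|=8: {1,3,5,6,7,8,9,10}:1  {2,4,5,6,7,8,9,10}:1  {3,4,5,6,7,8,9,10}:2
  |U|=9: {1,3,4,5,6,7,8,9,10}:3  {2,3,4,5,6,7,8,9,10}:3
  start at 0(j): 6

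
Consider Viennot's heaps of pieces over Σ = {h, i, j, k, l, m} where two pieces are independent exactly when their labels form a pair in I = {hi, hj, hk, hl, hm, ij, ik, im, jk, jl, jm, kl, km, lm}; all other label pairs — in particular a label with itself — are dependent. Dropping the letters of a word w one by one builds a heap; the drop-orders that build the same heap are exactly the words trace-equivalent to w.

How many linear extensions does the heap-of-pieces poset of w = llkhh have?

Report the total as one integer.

drop 0:l onto floor
drop 1:l onto {0:l}
drop 2:k onto floor
drop 3:h onto floor
drop 4:h onto {3:h}
ground layer = {0:l, 2:k, 3:h}
drop-orders for the pieces not yet dropped (sum over which currently-grounded one goes next):
  1 to go: {1} 1  {2} 1  {4} 1
  2 to go: {0,1} 1  {1,2} 2  {1,4} 2  {2,4} 2  {3,4} 1
  3 to go: {0,1,2} 3  {0,1,4} 3  {1,2,4} 6  {1,3,4} 3  {2,3,4} 3
  if 0:l drops first: 12 orders
  if 2:k drops first: 6 orders
  if 3:h drops first: 12 orders
heap linearizations: 30

30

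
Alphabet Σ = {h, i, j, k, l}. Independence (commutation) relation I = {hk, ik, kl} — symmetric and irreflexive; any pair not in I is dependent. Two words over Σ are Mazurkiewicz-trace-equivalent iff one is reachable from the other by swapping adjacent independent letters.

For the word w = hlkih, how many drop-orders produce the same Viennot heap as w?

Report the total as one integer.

5

piece 0:h — minimal
piece 1:l rests on {0:h}
piece 2:k — minimal
piece 3:i rests on {1:l}
piece 4:h rests on {3:i}
minimal pieces: {0:h, 2:k}
ways to finish when only these pieces remain (= sum over removing one remaining piece with nothing left below it):
  1 left: {2}→1  {4}→1
  2 left: {2,4}→2  {3,4}→1
  3 left: {1,3,4}→1  {2,3,4}→3
  placing 0:h first → 4 extensions
  placing 2:k first → 1 extensions
total linear extensions = 5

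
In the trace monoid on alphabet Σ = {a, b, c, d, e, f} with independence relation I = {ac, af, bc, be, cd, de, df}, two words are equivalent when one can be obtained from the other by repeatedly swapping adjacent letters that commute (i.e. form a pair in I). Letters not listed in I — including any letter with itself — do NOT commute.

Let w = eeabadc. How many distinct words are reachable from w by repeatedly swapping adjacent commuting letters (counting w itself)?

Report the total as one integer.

#0=e has no predecessor
#1=e depends on [0:e]
#2=a depends on [1:e]
#3=b depends on [2:a]
#4=a depends on [3:b]
#5=d depends on [4:a]
#6=c depends on [1:e]
sources: [0:e]
N(rest) = Σ N(rest − s) over sources s of rest; N(one piece) = 1:
  size 1 → [5]=1  [6]=1
  size 2 → [4,5]=1  [5,6]=2
  size 3 → [3,4,5]=1  [4,5,6]=3
  size 4 → [2,3,4,5]=1  [3,4,5,6]=4
  size 5 → [2,3,4,5,6]=5
  first=0(e) contributes 5

5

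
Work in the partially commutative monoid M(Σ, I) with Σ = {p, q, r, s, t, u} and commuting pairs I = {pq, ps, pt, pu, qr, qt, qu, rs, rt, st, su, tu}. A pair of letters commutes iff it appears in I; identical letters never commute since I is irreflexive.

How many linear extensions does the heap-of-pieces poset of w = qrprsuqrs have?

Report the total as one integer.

126

0(q) covers ∅
1(r) covers ∅
2(p) covers 1:r
3(r) covers 2:p
4(s) covers 0:q
5(u) covers 3:r
6(q) covers 4:s
7(r) covers 5:u
8(s) covers 6:q
floor of heap: 0:q, 1:r
completions by unplaced set U, small U first (add the entries for U minus each lowest piece of U):
  |U|=1: {7}:1  {8}:1
  |U|=2: {5,7}:1  {6,8}:1  {7,8}:2
  |U|=3: {3,5,7}:1  {4,6,8}:1  {5,7,8}:3  {6,7,8}:3
  |U|=4: {0,4,6,8}:1  {2,3,5,7}:1  {3,5,7,8}:4  {4,6,7,8}:4  {5,6,7,8}:6
  |U|=5: {0,4,6,7,8}:5  {1,2,3,5,7}:1  {2,3,5,7,8}:5  {3,5,6,7,8}:10  {4,5,6,7,8}:10
  |U|=6: {0,4,5,6,7,8}:15  {1,2,3,5,7,8}:6  {2,3,5,6,7,8}:15  {3,4,5,6,7,8}:20
  |U|=7: {0,3,4,5,6,7,8}:35  {1,2,3,5,6,7,8}:21  {2,3,4,5,6,7,8}:35
  start at 0(q): 56
  start at 1(r): 70
sum over floor = 126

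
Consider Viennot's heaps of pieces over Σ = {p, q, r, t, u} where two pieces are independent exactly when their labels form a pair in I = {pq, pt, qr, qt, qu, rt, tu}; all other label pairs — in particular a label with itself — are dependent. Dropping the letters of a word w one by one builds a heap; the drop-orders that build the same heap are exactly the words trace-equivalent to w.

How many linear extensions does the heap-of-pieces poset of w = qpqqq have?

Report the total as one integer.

5

drop 0:q onto floor
drop 1:p onto floor
drop 2:q onto {0:q}
drop 3:q onto {2:q}
drop 4:q onto {3:q}
ground layer = {0:q, 1:p}
drop-orders for the pieces not yet dropped (sum over which currently-grounded one goes next):
  1 to go: {1} 1  {4} 1
  2 to go: {1,4} 2  {3,4} 1
  3 to go: {1,3,4} 3  {2,3,4} 1
  if 0:q drops first: 4 orders
  if 1:p drops first: 1 orders
heap linearizations: 5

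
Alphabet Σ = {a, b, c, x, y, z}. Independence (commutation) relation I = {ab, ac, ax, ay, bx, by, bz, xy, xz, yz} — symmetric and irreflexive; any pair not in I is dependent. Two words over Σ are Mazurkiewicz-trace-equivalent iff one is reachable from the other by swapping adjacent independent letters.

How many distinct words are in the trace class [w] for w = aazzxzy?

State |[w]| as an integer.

drop 0:a onto floor
drop 1:a onto {0:a}
drop 2:z onto {1:a}
drop 3:z onto {2:z}
drop 4:x onto floor
drop 5:z onto {3:z}
drop 6:y onto floor
ground layer = {0:a, 4:x, 6:y}
drop-orders for the pieces not yet dropped (sum over which currently-grounded one goes next):
  1 to go: {4} 1  {5} 1  {6} 1
  2 to go: {3,5} 1  {4,5} 2  {4,6} 2  {5,6} 2
  3 to go: {2,3,5} 1  {3,4,5} 3  {3,5,6} 3  {4,5,6} 6
  4 to go: {1,2,3,5} 1  {2,3,4,5} 4  {2,3,5,6} 4  {3,4,5,6} 12
  5 to go: {0,1,2,3,5} 1  {1,2,3,4,5} 5  {1,2,3,5,6} 5  {2,3,4,5,6} 20
  if 0:a drops first: 30 orders
  if 4:x drops first: 6 orders
  if 6:y drops first: 6 orders
heap linearizations: 42

42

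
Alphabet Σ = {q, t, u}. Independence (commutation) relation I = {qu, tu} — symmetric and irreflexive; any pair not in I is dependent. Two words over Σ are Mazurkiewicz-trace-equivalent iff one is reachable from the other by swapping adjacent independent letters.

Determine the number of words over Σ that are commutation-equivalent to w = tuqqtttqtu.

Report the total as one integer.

45

#0=t has no predecessor
#1=u has no predecessor
#2=q depends on [0:t]
#3=q depends on [2:q]
#4=t depends on [3:q]
#5=t depends on [4:t]
#6=t depends on [5:t]
#7=q depends on [6:t]
#8=t depends on [7:q]
#9=u depends on [1:u]
sources: [0:t, 1:u]
N(rest) = Σ N(rest − s) over sources s of rest; N(one piece) = 1:
  size 1 → [8]=1  [9]=1
  size 2 → [1,9]=1  [7,8]=1  [8,9]=2
  size 3 → [1,8,9]=3  [6,7,8]=1  [7,8,9]=3
  size 4 → [1,7,8,9]=6  [5,6,7,8]=1  [6,7,8,9]=4
  size 5 → [1,6,7,8,9]=10  [4,5,6,7,8]=1  [5,6,7,8,9]=5
  size 6 → [1,5,6,7,8,9]=15  [3,4,5,6,7,8]=1  [4,5,6,7,8,9]=6
  size 7 → [1,4,5,6,7,8,9]=21  [2,3,4,5,6,7,8]=1  [3,4,5,6,7,8,9]=7
  size 8 → [0,2,3,4,5,6,7,8]=1  [1,3,4,5,6,7,8,9]=28  [2,3,4,5,6,7,8,9]=8
  first=0(t) contributes 36
  first=1(u) contributes 9
|[w]| = 45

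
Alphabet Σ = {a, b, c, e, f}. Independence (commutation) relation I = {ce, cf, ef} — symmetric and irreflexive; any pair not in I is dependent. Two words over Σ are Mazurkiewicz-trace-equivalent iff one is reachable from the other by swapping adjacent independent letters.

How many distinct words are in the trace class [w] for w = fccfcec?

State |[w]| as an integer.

105

drop 0:f onto floor
drop 1:c onto floor
drop 2:c onto {1:c}
drop 3:f onto {0:f}
drop 4:c onto {2:c}
drop 5:e onto floor
drop 6:c onto {4:c}
ground layer = {0:f, 1:c, 5:e}
drop-orders for the pieces not yet dropped (sum over which currently-grounded one goes next):
  1 to go: {3} 1  {5} 1  {6} 1
  2 to go: {0,3} 1  {3,5} 2  {3,6} 2  {4,6} 1  {5,6} 2
  3 to go: {0,3,5} 3  {0,3,6} 3  {2,4,6} 1  {3,4,6} 3  {3,5,6} 6  {4,5,6} 3
  4 to go: {0,3,4,6} 6  {0,3,5,6} 12  {1,2,4,6} 1  {2,3,4,6} 4  {2,4,5,6} 4  {3,4,5,6} 12
  5 to go: {0,2,3,4,6} 10  {0,3,4,5,6} 30  {1,2,3,4,6} 5  {1,2,4,5,6} 5  {2,3,4,5,6} 20
  if 0:f drops first: 30 orders
  if 1:c drops first: 60 orders
  if 5:e drops first: 15 orders
heap linearizations: 105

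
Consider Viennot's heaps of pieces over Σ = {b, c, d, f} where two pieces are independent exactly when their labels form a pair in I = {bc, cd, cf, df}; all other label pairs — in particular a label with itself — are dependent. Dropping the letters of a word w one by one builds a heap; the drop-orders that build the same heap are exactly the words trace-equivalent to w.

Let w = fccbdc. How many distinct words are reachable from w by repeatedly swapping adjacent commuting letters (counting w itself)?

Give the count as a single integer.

20

piece 0:f — minimal
piece 1:c — minimal
piece 2:c rests on {1:c}
piece 3:b rests on {0:f}
piece 4:d rests on {3:b}
piece 5:c rests on {2:c}
minimal pieces: {0:f, 1:c}
ways to finish when only these pieces remain (= sum over removing one remaining piece with nothing left below it):
  1 left: {4}→1  {5}→1
  2 left: {2,5}→1  {3,4}→1  {4,5}→2
  3 left: {0,3,4}→1  {1,2,5}→1  {2,4,5}→3  {3,4,5}→3
  4 left: {0,3,4,5}→4  {1,2,4,5}→4  {2,3,4,5}→6
  placing 0:f first → 10 extensions
  placing 1:c first → 10 extensions
total linear extensions = 20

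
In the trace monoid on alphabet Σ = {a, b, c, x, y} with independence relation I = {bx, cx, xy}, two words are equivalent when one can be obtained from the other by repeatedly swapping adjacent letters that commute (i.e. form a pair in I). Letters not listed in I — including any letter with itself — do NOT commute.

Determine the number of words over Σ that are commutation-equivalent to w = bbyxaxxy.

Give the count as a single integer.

12

0(b) covers ∅
1(b) covers 0:b
2(y) covers 1:b
3(x) covers ∅
4(a) covers 2:y, 3:x
5(x) covers 4:a
6(x) covers 5:x
7(y) covers 4:a
floor of heap: 0:b, 3:x
completions by unplaced set U, small U first (add the entries for U minus each lowest piece of U):
  |U|=1: {6}:1  {7}:1
  |U|=2: {5,6}:1  {6,7}:2
  |U|=3: {5,6,7}:3
  |U|=4: {4,5,6,7}:3
  |U|=5: {2,4,5,6,7}:3  {3,4,5,6,7}:3
  |U|=6: {1,2,4,5,6,7}:3  {2,3,4,5,6,7}:6
  start at 0(b): 9
  start at 3(x): 3
sum over floor = 12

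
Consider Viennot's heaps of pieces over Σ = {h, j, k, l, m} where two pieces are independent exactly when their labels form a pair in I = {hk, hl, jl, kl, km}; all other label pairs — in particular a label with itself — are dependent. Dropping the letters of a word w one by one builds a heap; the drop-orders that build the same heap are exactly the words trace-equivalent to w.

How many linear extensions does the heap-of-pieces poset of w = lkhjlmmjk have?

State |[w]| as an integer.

20

0(l) covers ∅
1(k) covers ∅
2(h) covers ∅
3(j) covers 1:k, 2:h
4(l) covers 0:l
5(m) covers 3:j, 4:l
6(m) covers 5:m
7(j) covers 6:m
8(k) covers 7:j
floor of heap: 0:l, 1:k, 2:h
completions by unplaced set U, small U first (add the entries for U minus each lowest piece of U):
  |U|=1: {8}:1
  |U|=2: {7,8}:1
  |U|=3: {6,7,8}:1
  |U|=4: {5,6,7,8}:1
  |U|=5: {3,5,6,7,8}:1  {4,5,6,7,8}:1
  |U|=6: {0,4,5,6,7,8}:1  {1,3,5,6,7,8}:1  {2,3,5,6,7,8}:1  {3,4,5,6,7,8}:2
  |U|=7: {0,3,4,5,6,7,8}:3  {1,2,3,5,6,7,8}:2  {1,3,4,5,6,7,8}:3  {2,3,4,5,6,7,8}:3
  start at 0(l): 8
  start at 1(k): 6
  start at 2(h): 6
sum over floor = 20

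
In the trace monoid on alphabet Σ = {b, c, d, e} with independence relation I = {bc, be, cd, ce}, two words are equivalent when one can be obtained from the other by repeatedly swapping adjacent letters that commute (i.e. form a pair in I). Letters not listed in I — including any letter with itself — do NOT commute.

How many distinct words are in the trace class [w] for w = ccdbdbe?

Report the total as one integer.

drop 0:c onto floor
drop 1:c onto {0:c}
drop 2:d onto floor
drop 3:b onto {2:d}
drop 4:d onto {3:b}
drop 5:b onto {4:d}
drop 6:e onto {4:d}
ground layer = {0:c, 2:d}
drop-orders for the pieces not yet dropped (sum over which currently-grounded one goes next):
  1 to go: {1} 1  {5} 1  {6} 1
  2 to go: {0,1} 1  {1,5} 2  {1,6} 2  {5,6} 2
  3 to go: {0,1,5} 3  {0,1,6} 3  {1,5,6} 6  {4,5,6} 2
  4 to go: {0,1,5,6} 12  {1,4,5,6} 8  {3,4,5,6} 2
  5 to go: {0,1,4,5,6} 20  {1,3,4,5,6} 10  {2,3,4,5,6} 2
  if 0:c drops first: 12 orders
  if 2:d drops first: 30 orders
heap linearizations: 42

42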